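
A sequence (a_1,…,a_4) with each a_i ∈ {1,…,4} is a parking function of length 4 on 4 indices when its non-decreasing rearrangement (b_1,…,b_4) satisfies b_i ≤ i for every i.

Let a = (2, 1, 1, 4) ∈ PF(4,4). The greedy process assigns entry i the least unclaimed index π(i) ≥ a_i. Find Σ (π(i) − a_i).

Σπ(i) = 1+…+4 = 10; Σa = 2+1+1+4 = 8; disp = 10−8 = 2.

2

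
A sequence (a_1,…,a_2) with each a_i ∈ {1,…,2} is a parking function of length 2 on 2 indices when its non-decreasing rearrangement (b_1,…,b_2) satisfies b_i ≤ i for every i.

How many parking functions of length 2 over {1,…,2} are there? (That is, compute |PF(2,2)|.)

|PF| = 1·3^1 = 1×3 = 3
Example (2,1) → sorted (1,2): b_i ≤ i ∀i, a PF.

3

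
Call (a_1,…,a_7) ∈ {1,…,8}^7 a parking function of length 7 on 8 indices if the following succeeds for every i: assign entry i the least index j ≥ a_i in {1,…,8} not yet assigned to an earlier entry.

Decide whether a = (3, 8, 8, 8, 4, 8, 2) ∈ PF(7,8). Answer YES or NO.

NO

Rearranged: b = (2, 3, 4, 8, 8, 8, 8).
  b_1=2 ≤ 2
  b_2=3 ≤ 3
  b_3=4 ≤ 4
  b_4=8 > 5
  fails at i=4 ⇒ NO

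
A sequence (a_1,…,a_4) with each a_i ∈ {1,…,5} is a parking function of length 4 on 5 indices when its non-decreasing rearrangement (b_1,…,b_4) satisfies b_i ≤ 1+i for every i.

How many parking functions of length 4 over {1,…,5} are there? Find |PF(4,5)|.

Count = (6−4)·6^(4−1) = 2×216 = 432 (Pollak)
One tuple (5,1,2,4) → sorted (1,2,4,5): b_i ≤ 1+i ∀i, a PF.

432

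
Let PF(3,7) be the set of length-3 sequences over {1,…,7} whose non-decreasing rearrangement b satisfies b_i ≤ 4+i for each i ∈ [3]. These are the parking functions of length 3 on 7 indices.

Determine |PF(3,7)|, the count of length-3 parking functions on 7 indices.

|PF(3,7)| = (7−3+1)·(7+1)^(3−1) = 5 · 64 = 320 (Pollak)
Check (3,4,4) → sorted (3,4,4): b_i ≤ 4+i ∀i, a PF.

320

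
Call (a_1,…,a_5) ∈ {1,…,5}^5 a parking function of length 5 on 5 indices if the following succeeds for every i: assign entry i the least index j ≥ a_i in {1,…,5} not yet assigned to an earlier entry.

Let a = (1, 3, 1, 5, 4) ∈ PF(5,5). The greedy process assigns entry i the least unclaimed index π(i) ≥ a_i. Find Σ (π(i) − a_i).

Σπ = 15 ({1..5} each once); Σa = 1+3+1+5+4 = 14; disp = 15−14 = 1.

1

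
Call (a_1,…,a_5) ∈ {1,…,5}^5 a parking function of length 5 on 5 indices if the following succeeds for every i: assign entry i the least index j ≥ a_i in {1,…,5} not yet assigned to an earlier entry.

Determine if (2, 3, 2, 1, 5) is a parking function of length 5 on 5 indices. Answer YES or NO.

Order a: b = (1, 2, 2, 3, 5).
  b_1=1 ≤ 1
  b_2=2 ≤ 2
  b_3=2 ≤ 3
  b_4=3 ≤ 4
  b_5=5 ≤ 5
All bounds hold ⇒ YES

YES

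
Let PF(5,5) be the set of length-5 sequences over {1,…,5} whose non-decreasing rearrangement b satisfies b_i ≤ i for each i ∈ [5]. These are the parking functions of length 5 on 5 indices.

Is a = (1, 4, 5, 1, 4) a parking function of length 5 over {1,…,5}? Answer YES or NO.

NO

Sorted: b = (1, 1, 4, 4, 5).
  b_1=1 ≤ 1
  b_2=1 ≤ 2
  b_3=4 > 3
  fails at i=3 ⇒ NO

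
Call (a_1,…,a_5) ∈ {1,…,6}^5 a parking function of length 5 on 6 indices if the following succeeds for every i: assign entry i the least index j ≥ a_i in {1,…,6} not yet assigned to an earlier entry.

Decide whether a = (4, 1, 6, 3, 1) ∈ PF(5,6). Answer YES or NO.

YES

Order a: b = (1, 1, 3, 4, 6).
  b_1=1 ≤ 2
  b_2=1 ≤ 3
  b_3=3 ≤ 4
  b_4=4 ≤ 5
  b_5=6 ≤ 6
All bounds hold ⇒ YES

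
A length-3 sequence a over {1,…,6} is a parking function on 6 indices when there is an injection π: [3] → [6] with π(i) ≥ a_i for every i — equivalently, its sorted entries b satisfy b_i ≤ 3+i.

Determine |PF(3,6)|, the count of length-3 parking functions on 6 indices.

Count = (7−3)·7^(3−1) = 4×49 = 196 [KW]
One tuple (4,2,5) → sorted (2,4,5): b_i ≤ 3+i ∀i, a PF.

196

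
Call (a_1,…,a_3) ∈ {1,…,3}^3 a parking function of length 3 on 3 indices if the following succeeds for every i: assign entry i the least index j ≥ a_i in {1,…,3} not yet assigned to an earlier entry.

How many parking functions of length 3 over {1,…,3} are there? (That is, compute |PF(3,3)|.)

Count = (4−3)·4^(3−1) = 1 · 16 = 16
Example (2,1,1) → sorted (1,1,2): b_i ≤ i ∀i, a PF.

16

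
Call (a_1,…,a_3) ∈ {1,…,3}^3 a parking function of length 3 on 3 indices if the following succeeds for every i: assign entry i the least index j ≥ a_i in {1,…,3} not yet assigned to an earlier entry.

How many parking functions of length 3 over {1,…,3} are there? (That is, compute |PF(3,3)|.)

|PF| = 1·4^2 = 1·16 = 16 [KW]
E.g. (1,2,1) → sorted (1,1,2): b_i ≤ i ∀i, a PF.

16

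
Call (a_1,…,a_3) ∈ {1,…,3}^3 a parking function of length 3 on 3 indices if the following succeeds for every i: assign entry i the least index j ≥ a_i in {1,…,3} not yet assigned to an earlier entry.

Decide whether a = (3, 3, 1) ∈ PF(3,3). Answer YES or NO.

NO

Sorted: b = (1, 3, 3).
  b_1=1 ≤ 1
  b_2=3 > 2
  fails at i=2 ⇒ NO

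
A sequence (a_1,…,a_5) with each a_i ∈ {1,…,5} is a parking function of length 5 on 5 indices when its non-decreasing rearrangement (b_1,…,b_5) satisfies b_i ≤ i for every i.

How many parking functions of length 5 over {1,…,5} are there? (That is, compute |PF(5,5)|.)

|PF(5,5)| = (6−5)·6^(5−1) = 1 · 1296 = 1296
Check (4,5,1,1,3) → sorted (1,1,3,4,5): b_i ≤ i ∀i, a PF.

1296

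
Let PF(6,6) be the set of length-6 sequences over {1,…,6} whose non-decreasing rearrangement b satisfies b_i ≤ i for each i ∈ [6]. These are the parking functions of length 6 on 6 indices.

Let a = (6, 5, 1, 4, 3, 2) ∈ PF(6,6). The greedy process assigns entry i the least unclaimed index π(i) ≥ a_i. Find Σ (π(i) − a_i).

Σπ(i) = 1+…+6 = 21; Σa = 6+5+1+4+3+2 = 21; disp = 21−21 = 0.

0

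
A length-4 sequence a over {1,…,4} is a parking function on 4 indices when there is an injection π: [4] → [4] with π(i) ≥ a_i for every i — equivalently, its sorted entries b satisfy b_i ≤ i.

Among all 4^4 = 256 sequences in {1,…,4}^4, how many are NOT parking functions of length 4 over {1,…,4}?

Count = 1·5^3 = 1·125 = 125
One tuple (4,4,4,4) → sorted (4,4,4,4): b_1=4>1, not a PF.
So 256 − 125 = 131 fail.

131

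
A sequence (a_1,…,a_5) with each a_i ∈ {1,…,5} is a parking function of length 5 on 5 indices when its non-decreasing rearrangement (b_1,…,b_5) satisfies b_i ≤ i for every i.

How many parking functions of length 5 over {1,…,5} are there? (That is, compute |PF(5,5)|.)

1296

#PF = 1·6^4 = 1·1296 = 1296 [KW]
One tuple (5,3,1,1,2) → sorted (1,1,2,3,5): b_i ≤ i ∀i, a PF.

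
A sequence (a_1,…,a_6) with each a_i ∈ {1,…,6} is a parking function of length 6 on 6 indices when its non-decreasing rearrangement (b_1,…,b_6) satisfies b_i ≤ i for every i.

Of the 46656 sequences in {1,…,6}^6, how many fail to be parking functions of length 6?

#PF = (7−6)·7^(6−1) = 1 · 16807 = 16807 (Konheim–Weiss)
Example (6,5,4,2,6,3) → sorted (2,3,4,5,6,6): b_1=2>1, not a PF.
6^6 − 16807 = 46656 − 16807 = 29849

29849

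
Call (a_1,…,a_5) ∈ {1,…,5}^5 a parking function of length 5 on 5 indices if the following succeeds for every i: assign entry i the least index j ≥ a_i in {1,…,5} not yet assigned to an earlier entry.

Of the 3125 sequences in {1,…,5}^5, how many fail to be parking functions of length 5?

1829

|PF| = (6−5)·6^(5−1) = 1×1296 = 1296 (Pollak)
E.g. (4,3,4,5,5) → sorted (3,4,4,5,5): b_1=3>1, not a PF.
So 3125 − 1296 = 1829 fail.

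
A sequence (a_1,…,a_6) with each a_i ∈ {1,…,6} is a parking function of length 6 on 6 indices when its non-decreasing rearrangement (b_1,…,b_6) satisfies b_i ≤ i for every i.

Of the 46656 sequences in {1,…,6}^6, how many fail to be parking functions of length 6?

29849

|PF| = (6+1−6)·(6+1)^{6−1} = 1 · 16807 = 16807 (Konheim–Weiss)
Check (6,6,6,6,5,4) → sorted (4,5,6,6,6,6): b_1=4>1, not a PF.
Total 46656; non-PF = 46656−16807 = 29849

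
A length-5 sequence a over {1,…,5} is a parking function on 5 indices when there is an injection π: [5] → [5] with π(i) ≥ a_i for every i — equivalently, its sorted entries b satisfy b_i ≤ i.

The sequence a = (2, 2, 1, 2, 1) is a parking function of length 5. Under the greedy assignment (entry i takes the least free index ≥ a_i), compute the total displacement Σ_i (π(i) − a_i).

Σπ = 15 ({1..5} each once); Σa = 2+2+1+2+1 = 8; disp = 15−8 = 7.

7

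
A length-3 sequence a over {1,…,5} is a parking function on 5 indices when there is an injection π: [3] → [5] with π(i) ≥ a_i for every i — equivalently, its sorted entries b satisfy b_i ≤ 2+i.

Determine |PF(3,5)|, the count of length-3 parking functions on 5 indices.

108

#PF = (5−3+1)·(5+1)^(3−1) = 3 · 36 = 108 [KW]
Example (4,2,2) → sorted (2,2,4): b_i ≤ 2+i ∀i, a PF.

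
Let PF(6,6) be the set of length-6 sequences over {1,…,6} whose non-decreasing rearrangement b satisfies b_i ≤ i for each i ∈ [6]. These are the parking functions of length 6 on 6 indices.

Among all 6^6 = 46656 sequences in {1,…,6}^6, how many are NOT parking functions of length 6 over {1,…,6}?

29849

Count = 1·7^5 = 1×16807 = 16807 [KW]
Check (3,4,4,4,6,3) → sorted (3,3,4,4,4,6): b_1=3>1, not a PF.
So 46656 − 16807 = 29849 fail.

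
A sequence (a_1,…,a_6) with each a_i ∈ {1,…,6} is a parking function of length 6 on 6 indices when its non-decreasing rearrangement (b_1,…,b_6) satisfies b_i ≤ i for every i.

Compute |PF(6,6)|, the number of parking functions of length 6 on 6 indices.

16807

|PF| = (7−6)·7^(6−1) = 1×16807 = 16807 (Pollak)
Check (4,1,1,5,3,3) → sorted (1,1,3,3,4,5): b_i ≤ i ∀i, a PF.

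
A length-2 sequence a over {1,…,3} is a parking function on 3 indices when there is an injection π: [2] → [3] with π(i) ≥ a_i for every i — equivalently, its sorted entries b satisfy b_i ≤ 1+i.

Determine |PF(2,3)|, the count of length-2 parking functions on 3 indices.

8

|PF| = 2·4^1 = 2×4 = 8 (Pollak)
One tuple (2,2) → sorted (2,2): b_i ≤ 1+i ∀i, a PF.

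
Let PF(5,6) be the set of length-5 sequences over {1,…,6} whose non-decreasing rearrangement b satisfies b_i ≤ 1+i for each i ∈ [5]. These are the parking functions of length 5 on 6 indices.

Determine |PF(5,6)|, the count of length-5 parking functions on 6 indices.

|PF(5,6)| = (6+1−5)·(6+1)^{5−1} = 2·2401 = 4802
E.g. (4,6,5,1,1) → sorted (1,1,4,5,6): b_i ≤ 1+i ∀i, a PF.

4802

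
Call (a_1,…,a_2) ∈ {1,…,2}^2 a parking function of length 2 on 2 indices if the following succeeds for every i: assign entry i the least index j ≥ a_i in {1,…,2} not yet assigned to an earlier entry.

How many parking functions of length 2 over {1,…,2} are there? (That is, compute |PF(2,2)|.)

|PF(2,2)| = 1·3^1 = 1×3 = 3
E.g. (1,2) → sorted (1,2): b_i ≤ i ∀i, a PF.

3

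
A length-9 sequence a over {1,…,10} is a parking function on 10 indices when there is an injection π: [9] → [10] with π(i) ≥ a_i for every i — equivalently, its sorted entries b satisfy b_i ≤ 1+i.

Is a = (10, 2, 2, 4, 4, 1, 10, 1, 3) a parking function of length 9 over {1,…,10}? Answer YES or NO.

Sorted: b = (1, 1, 2, 2, 3, 4, 4, 10, 10).
  b_1=1 ≤ 2
  b_2=1 ≤ 3
  b_3=2 ≤ 4
  b_4=2 ≤ 5
  b_5=3 ≤ 6
  b_6=4 ≤ 7
  b_7=4 ≤ 8
  b_8=10 > 9
  fails at i=8 ⇒ NO

NO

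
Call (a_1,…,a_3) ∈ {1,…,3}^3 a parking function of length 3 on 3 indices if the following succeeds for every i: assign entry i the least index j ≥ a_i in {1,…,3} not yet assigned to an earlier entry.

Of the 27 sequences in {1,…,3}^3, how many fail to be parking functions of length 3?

|PF| = (3−3+1)·(3+1)^(3−1) = 1×16 = 16 (Pollak)
Example (3,3,1) → sorted (1,3,3): b_2=3>2, not a PF.
So 27 − 16 = 11 fail.

11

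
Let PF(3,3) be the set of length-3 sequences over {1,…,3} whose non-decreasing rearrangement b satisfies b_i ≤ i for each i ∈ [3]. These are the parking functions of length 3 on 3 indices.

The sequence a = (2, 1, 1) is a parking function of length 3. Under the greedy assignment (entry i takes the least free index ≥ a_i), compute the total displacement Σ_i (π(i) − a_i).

2

Σπ = 3·4/2 = 6 (π permutes [3]); Σa = 2+1+1 = 4; disp = 6−4 = 2.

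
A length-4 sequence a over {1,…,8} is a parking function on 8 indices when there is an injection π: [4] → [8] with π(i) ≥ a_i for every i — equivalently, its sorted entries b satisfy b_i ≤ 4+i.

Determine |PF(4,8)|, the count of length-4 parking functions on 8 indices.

|PF(4,8)| = (8+1−4)·(8+1)^{4−1} = 5·729 = 3645 (Pollak)
Example (4,7,8,3) → sorted (3,4,7,8): b_i ≤ 4+i ∀i, a PF.

3645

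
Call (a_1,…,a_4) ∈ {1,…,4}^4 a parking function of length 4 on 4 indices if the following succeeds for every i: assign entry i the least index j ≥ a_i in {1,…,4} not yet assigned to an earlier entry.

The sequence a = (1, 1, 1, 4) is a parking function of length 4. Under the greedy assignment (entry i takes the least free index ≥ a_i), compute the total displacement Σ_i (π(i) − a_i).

3

Σπ = 10 ({1..4} each once); Σa = 1+1+1+4 = 7; disp = 10−7 = 3.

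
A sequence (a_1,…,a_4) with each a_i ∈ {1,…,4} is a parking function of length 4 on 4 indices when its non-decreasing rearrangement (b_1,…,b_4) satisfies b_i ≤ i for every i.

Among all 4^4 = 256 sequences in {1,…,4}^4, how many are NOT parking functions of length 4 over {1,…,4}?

131

|PF(4,4)| = (5−4)·5^(4−1) = 1·125 = 125 (Konheim–Weiss)
Example (4,3,4,4) → sorted (3,4,4,4): b_1=3>1, not a PF.
So 256 − 125 = 131 fail.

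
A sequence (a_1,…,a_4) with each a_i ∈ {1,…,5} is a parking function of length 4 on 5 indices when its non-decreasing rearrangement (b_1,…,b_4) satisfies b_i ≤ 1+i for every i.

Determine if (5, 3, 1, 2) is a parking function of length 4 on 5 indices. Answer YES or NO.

Rearranged: b = (1, 2, 3, 5).
  b_1=1 ≤ 2
  b_2=2 ≤ 3
  b_3=3 ≤ 4
  b_4=5 ≤ 5
All bounds hold ⇒ YES

YES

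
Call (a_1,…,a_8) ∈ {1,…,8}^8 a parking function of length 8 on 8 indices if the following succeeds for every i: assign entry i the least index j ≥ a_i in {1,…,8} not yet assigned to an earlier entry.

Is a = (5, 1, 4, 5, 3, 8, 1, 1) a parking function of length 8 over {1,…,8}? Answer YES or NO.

Sorted: b = (1, 1, 1, 3, 4, 5, 5, 8).
  b_1=1 ≤ 1
  b_2=1 ≤ 2
  b_3=1 ≤ 3
  b_4=3 ≤ 4
  b_5=4 ≤ 5
  b_6=5 ≤ 6
  b_7=5 ≤ 7
  b_8=8 ≤ 8
All bounds hold ⇒ YES

YES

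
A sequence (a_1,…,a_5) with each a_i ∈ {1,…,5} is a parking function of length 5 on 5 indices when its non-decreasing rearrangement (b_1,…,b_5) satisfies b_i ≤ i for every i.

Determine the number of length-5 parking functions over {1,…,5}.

1296

|PF| = (5−5+1)·(5+1)^(5−1) = 1 · 1296 = 1296 (Pollak)
Check (1,4,1,1,1) → sorted (1,1,1,1,4): b_i ≤ i ∀i, a PF.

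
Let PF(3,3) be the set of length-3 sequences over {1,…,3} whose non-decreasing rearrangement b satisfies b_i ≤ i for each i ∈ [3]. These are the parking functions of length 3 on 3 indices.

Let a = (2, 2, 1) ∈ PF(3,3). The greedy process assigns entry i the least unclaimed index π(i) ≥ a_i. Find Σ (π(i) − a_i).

Σπ(i) = 1+…+3 = 6; Σa = 2+2+1 = 5; disp = 6−5 = 1.

1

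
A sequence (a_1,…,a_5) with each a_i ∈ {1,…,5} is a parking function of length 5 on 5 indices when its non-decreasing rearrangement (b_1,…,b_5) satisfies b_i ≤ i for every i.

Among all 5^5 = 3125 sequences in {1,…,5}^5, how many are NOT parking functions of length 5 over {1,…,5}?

#PF = 1·6^4 = 1×1296 = 1296 (Konheim–Weiss)
Check (2,2,2,5,3) → sorted (2,2,2,3,5): b_1=2>1, not a PF.
Total 3125; non-PF = 3125−1296 = 1829

1829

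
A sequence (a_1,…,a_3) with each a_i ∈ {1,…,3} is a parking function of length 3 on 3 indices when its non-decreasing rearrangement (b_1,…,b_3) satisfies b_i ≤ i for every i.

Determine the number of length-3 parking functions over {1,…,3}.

16

|PF(3,3)| = (3−3+1)·(3+1)^(3−1) = 1 · 16 = 16 [KW]
One tuple (2,1,1) → sorted (1,1,2): b_i ≤ i ∀i, a PF.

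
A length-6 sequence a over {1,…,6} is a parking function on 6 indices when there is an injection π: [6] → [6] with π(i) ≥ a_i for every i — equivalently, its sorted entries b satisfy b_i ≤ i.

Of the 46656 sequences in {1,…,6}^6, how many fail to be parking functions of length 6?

29849

#PF = (6+1−6)·(6+1)^{6−1} = 1×16807 = 16807
Check (6,6,6,1,4,5) → sorted (1,4,5,6,6,6): b_2=4>2, not a PF.
6^6 − 16807 = 46656 − 16807 = 29849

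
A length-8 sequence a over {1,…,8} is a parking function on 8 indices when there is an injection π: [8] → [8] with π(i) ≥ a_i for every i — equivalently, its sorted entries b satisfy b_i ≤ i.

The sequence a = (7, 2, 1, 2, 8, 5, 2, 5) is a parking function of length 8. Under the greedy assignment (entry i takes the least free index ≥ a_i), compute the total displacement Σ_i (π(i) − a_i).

Σπ(i) = 1+…+8 = 36; Σa = 7+2+1+2+8+5+2+5 = 32; disp = 36−32 = 4.

4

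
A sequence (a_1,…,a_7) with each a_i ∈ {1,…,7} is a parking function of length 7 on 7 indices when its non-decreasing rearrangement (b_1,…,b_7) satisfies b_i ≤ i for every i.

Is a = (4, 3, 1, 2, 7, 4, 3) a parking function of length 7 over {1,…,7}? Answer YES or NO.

YES

Rearranged: b = (1, 2, 3, 3, 4, 4, 7).
  b_1=1 ≤ 1
  b_2=2 ≤ 2
  b_3=3 ≤ 3
  b_4=3 ≤ 4
  b_5=4 ≤ 5
  b_6=4 ≤ 6
  b_7=7 ≤ 7
All bounds hold ⇒ YES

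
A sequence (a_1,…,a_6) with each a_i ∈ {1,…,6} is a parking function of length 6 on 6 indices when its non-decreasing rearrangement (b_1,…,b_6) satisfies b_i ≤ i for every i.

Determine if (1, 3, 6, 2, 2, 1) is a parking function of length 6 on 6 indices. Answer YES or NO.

YES

Order a: b = (1, 1, 2, 2, 3, 6).
  b_1=1 ≤ 1
  b_2=1 ≤ 2
  b_3=2 ≤ 3
  b_4=2 ≤ 4
  b_5=3 ≤ 5
  b_6=6 ≤ 6
All bounds hold ⇒ YES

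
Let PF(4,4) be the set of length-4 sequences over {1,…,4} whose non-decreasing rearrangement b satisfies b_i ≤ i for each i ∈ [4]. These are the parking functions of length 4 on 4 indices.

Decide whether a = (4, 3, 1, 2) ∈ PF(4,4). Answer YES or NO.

Order a: b = (1, 2, 3, 4).
  b_1=1 ≤ 1
  b_2=2 ≤ 2
  b_3=3 ≤ 3
  b_4=4 ≤ 4
All bounds hold ⇒ YES

YES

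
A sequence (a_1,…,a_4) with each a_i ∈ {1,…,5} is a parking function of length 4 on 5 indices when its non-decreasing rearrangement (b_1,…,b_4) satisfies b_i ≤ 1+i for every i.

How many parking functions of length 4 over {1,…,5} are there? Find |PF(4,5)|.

|PF(4,5)| = (5−4+1)·(5+1)^(4−1) = 2×216 = 432 (Konheim–Weiss)
E.g. (3,1,3,5) → sorted (1,3,3,5): b_i ≤ 1+i ∀i, a PF.

432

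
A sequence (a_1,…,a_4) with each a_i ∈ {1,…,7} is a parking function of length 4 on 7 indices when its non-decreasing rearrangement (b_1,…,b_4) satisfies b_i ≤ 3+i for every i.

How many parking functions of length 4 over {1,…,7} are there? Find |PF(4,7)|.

2048

Count = 4·8^3 = 4×512 = 2048 (Konheim–Weiss)
Check (5,7,1,4) → sorted (1,4,5,7): b_i ≤ 3+i ∀i, a PF.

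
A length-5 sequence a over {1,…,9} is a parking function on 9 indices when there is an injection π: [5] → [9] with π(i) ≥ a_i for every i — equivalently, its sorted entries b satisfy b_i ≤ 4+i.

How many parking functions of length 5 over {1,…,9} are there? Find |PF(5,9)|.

50000

|PF(5,9)| = (10−5)·10^(5−1) = 5·10000 = 50000 (Pollak)
E.g. (3,2,3,4,8) → sorted (2,3,3,4,8): b_i ≤ 4+i ∀i, a PF.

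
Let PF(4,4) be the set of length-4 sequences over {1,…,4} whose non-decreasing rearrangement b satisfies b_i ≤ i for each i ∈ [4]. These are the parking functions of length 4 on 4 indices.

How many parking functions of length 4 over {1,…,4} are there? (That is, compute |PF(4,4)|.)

|PF| = (5−4)·5^(4−1) = 1 · 125 = 125
Check (3,1,2,1) → sorted (1,1,2,3): b_i ≤ i ∀i, a PF.

125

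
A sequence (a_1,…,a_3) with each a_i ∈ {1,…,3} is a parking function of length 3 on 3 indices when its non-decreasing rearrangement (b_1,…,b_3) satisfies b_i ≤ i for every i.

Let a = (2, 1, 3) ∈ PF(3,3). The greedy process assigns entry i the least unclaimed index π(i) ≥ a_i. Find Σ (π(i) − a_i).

0

Σπ = 3·4/2 = 6 (π permutes [3]); Σa = 2+1+3 = 6; disp = 6−6 = 0.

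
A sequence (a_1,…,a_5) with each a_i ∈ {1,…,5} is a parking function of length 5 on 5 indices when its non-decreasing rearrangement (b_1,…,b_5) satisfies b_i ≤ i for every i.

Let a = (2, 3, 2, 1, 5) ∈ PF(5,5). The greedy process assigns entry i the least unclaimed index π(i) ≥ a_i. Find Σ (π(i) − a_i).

Σπ = 5·6/2 = 15 (π permutes [5]); Σa = 2+3+2+1+5 = 13; disp = 15−13 = 2.

2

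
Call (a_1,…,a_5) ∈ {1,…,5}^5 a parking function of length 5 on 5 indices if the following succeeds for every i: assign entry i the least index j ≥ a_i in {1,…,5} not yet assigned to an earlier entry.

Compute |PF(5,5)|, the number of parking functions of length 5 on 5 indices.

1296

Count = (6−5)·6^(5−1) = 1×1296 = 1296 [KW]
One tuple (5,4,3,2,1) → sorted (1,2,3,4,5): b_i ≤ i ∀i, a PF.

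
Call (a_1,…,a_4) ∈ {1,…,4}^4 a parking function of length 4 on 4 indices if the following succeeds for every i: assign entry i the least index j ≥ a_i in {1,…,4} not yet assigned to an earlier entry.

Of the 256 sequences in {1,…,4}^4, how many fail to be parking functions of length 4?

Count = (5−4)·5^(4−1) = 1·125 = 125 (Pollak)
One tuple (4,4,3,4) → sorted (3,4,4,4): b_1=3>1, not a PF.
4^4 − 125 = 256 − 125 = 131

131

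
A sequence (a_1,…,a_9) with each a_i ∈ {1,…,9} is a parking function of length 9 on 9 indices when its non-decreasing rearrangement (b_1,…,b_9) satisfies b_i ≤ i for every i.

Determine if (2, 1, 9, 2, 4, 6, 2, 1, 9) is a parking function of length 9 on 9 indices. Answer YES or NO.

NO

Rearranged: b = (1, 1, 2, 2, 2, 4, 6, 9, 9).
  b_1=1 ≤ 1
  b_2=1 ≤ 2
  b_3=2 ≤ 3
  b_4=2 ≤ 4
  b_5=2 ≤ 5
  b_6=4 ≤ 6
  b_7=6 ≤ 7
  b_8=9 > 8
  fails at i=8 ⇒ NO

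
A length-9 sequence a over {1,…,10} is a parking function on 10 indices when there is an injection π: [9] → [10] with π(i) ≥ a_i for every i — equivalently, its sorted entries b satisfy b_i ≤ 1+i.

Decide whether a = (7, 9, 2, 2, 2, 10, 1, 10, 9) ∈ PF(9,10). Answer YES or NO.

Order a: b = (1, 2, 2, 2, 7, 9, 9, 10, 10).
  b_1=1 ≤ 2
  b_2=2 ≤ 3
  b_3=2 ≤ 4
  b_4=2 ≤ 5
  b_5=7 > 6
  fails at i=5 ⇒ NO

NO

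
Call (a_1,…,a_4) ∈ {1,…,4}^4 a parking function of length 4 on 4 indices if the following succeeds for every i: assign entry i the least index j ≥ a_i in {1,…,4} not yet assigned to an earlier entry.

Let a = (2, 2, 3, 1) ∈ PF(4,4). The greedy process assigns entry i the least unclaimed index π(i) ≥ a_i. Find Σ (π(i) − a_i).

Σπ(i) = 1+…+4 = 10; Σa = 2+2+3+1 = 8; disp = 10−8 = 2.

2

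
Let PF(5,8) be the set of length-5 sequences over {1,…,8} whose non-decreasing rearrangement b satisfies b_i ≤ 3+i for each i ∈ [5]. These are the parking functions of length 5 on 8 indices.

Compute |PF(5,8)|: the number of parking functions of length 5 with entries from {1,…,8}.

26244

|PF| = (8+1−5)·(8+1)^{5−1} = 4×6561 = 26244
Example (5,2,2,8,6) → sorted (2,2,5,6,8): b_i ≤ 3+i ∀i, a PF.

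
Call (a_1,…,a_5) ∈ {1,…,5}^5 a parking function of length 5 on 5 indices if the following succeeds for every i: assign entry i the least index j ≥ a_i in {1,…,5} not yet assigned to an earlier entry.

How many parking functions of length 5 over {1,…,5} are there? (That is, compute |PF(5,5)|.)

1296

#PF = (5+1−5)·(5+1)^{5−1} = 1·1296 = 1296 [KW]
E.g. (4,5,1,1,1) → sorted (1,1,1,4,5): b_i ≤ i ∀i, a PF.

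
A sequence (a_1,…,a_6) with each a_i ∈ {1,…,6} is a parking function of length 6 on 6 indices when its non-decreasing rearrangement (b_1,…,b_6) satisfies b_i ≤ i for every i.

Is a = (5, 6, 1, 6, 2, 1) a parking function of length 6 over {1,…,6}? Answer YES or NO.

Order a: b = (1, 1, 2, 5, 6, 6).
  b_1=1 ≤ 1
  b_2=1 ≤ 2
  b_3=2 ≤ 3
  b_4=5 > 4
  fails at i=4 ⇒ NO

NO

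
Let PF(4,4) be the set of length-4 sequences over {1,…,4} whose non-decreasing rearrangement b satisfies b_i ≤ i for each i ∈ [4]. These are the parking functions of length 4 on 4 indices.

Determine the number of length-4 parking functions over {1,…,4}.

|PF(4,4)| = (4−4+1)·(4+1)^(4−1) = 1×125 = 125 (Konheim–Weiss)
Check (3,1,3,1) → sorted (1,1,3,3): b_i ≤ i ∀i, a PF.

125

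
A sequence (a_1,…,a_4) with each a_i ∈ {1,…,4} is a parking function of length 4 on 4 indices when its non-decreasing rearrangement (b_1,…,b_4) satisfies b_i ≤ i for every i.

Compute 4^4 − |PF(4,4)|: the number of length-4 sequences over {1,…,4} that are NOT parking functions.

131

|PF| = (4+1−4)·(4+1)^{4−1} = 1·125 = 125 (Konheim–Weiss)
One tuple (4,4,3,4) → sorted (3,4,4,4): b_1=3>1, not a PF.
Total 256; non-PF = 256−125 = 131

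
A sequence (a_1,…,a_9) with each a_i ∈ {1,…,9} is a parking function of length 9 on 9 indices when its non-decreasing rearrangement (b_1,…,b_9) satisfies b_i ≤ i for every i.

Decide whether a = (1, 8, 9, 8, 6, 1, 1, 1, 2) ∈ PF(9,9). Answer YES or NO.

Rearranged: b = (1, 1, 1, 1, 2, 6, 8, 8, 9).
  b_1=1 ≤ 1
  b_2=1 ≤ 2
  b_3=1 ≤ 3
  b_4=1 ≤ 4
  b_5=2 ≤ 5
  b_6=6 ≤ 6
  b_7=8 > 7
  fails at i=7 ⇒ NO

NO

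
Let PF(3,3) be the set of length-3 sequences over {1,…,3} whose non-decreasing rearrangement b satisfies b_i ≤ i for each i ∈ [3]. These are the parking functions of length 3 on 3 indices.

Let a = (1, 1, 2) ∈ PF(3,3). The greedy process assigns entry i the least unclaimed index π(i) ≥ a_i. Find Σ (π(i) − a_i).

2

Σπ = 3·4/2 = 6 (π permutes [3]); Σa = 1+1+2 = 4; disp = 6−4 = 2.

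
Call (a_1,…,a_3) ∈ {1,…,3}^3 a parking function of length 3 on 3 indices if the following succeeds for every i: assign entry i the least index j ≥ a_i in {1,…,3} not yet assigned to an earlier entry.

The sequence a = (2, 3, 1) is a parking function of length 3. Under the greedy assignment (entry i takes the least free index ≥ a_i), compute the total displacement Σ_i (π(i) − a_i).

Σπ = 6 ({1..3} each once); Σa = 2+3+1 = 6; disp = 6−6 = 0.

0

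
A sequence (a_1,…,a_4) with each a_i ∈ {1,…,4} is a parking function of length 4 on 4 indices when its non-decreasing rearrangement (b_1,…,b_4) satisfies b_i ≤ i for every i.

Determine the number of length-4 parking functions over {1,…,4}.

#PF = (4−4+1)·(4+1)^(4−1) = 1·125 = 125 (Pollak)
One tuple (4,3,1,1) → sorted (1,1,3,4): b_i ≤ i ∀i, a PF.

125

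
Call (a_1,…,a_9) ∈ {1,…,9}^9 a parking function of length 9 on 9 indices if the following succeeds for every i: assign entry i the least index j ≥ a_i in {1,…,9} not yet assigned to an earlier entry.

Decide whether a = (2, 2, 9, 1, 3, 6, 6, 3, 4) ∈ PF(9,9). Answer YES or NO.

YES

Sorted: b = (1, 2, 2, 3, 3, 4, 6, 6, 9).
  b_1=1 ≤ 1
  b_2=2 ≤ 2
  b_3=2 ≤ 3
  b_4=3 ≤ 4
  b_5=3 ≤ 5
  b_6=4 ≤ 6
  b_7=6 ≤ 7
  b_8=6 ≤ 8
  b_9=9 ≤ 9
All bounds hold ⇒ YES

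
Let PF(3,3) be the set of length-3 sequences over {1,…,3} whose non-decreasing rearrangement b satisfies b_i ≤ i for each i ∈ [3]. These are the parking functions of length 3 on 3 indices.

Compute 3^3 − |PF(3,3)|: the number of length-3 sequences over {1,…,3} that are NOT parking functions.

#PF = (4−3)·4^(3−1) = 1×16 = 16 (Konheim–Weiss)
Check (3,3,3) → sorted (3,3,3): b_1=3>1, not a PF.
Total 27; non-PF = 27−16 = 11

11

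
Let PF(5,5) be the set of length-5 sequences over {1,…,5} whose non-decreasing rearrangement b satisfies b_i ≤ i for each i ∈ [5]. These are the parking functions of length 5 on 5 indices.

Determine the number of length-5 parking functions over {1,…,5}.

|PF| = (6−5)·6^(5−1) = 1·1296 = 1296 [KW]
Check (2,1,1,2,5) → sorted (1,1,2,2,5): b_i ≤ i ∀i, a PF.

1296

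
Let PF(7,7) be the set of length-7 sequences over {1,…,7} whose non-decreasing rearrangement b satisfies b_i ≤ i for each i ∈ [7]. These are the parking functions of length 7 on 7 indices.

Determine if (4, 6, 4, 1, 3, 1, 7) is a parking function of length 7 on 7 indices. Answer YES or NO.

Rearranged: b = (1, 1, 3, 4, 4, 6, 7).
  b_1=1 ≤ 1
  b_2=1 ≤ 2
  b_3=3 ≤ 3
  b_4=4 ≤ 4
  b_5=4 ≤ 5
  b_6=6 ≤ 6
  b_7=7 ≤ 7
All bounds hold ⇒ YES

YES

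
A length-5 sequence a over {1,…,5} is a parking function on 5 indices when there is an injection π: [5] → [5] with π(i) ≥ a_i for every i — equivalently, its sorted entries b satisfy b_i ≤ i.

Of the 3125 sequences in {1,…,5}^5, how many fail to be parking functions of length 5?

1829

Count = 1·6^4 = 1×1296 = 1296 [KW]
E.g. (5,2,5,2,3) → sorted (2,2,3,5,5): b_1=2>1, not a PF.
So 3125 − 1296 = 1829 fail.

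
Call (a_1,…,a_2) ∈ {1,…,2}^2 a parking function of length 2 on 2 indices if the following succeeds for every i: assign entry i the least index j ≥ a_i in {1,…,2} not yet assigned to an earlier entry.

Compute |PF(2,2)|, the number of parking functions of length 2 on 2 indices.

3

|PF| = (3−2)·3^(2−1) = 1×3 = 3 [KW]
E.g. (1,2) → sorted (1,2): b_i ≤ i ∀i, a PF.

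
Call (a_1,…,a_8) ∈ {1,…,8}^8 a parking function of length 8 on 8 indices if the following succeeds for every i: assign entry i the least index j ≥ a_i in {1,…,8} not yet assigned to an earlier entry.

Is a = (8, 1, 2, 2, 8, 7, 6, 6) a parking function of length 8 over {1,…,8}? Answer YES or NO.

NO

Rearranged: b = (1, 2, 2, 6, 6, 7, 8, 8).
  b_1=1 ≤ 1
  b_2=2 ≤ 2
  b_3=2 ≤ 3
  b_4=6 > 4
  fails at i=4 ⇒ NO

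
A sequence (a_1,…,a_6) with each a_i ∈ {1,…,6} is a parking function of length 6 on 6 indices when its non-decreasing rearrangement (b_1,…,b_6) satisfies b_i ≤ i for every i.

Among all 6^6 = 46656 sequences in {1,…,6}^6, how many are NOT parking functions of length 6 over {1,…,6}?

|PF| = (6+1−6)·(6+1)^{6−1} = 1 · 16807 = 16807
Check (4,2,3,3,4,3) → sorted (2,3,3,3,4,4): b_1=2>1, not a PF.
Total 46656; non-PF = 46656−16807 = 29849

29849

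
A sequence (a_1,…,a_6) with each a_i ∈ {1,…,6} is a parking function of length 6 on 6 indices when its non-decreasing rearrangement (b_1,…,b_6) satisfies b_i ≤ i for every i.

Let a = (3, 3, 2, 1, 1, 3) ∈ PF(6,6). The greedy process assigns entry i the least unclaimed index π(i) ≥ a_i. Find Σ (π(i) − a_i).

8

Σπ(i) = 1+…+6 = 21; Σa = 3+3+2+1+1+3 = 13; disp = 21−13 = 8.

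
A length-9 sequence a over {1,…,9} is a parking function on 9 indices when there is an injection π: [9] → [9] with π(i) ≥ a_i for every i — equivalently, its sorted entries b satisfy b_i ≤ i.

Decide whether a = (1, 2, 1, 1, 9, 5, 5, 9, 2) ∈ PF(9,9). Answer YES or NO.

NO

Order a: b = (1, 1, 1, 2, 2, 5, 5, 9, 9).
  b_1=1 ≤ 1
  b_2=1 ≤ 2
  b_3=1 ≤ 3
  b_4=2 ≤ 4
  b_5=2 ≤ 5
  b_6=5 ≤ 6
  b_7=5 ≤ 7
  b_8=9 > 8
  fails at i=8 ⇒ NO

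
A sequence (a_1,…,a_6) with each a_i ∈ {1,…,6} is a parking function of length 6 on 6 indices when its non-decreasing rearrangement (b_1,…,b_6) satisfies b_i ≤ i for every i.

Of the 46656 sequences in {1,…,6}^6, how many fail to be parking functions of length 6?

|PF(6,6)| = (6+1−6)·(6+1)^{6−1} = 1×16807 = 16807
Check (5,6,5,6,5,6) → sorted (5,5,5,6,6,6): b_1=5>1, not a PF.
Total 46656; non-PF = 46656−16807 = 29849

29849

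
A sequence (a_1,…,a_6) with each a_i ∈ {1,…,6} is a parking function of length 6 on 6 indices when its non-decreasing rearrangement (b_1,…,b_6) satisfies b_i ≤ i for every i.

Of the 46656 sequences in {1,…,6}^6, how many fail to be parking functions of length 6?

29849

#PF = (6−6+1)·(6+1)^(6−1) = 1·16807 = 16807 (Konheim–Weiss)
One tuple (6,6,6,4,2,6) → sorted (2,4,6,6,6,6): b_1=2>1, not a PF.
So 46656 − 16807 = 29849 fail.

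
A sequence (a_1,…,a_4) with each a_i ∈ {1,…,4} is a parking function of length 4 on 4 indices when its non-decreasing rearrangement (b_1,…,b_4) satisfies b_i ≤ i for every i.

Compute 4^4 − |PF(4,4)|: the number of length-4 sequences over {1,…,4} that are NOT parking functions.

Count = (4−4+1)·(4+1)^(4−1) = 1·125 = 125 [KW]
E.g. (3,2,3,2) → sorted (2,2,3,3): b_1=2>1, not a PF.
4^4 − 125 = 256 − 125 = 131

131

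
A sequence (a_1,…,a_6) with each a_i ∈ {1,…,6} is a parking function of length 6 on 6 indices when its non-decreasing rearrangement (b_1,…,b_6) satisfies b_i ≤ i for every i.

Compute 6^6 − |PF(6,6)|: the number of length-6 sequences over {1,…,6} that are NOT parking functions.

|PF(6,6)| = (6+1−6)·(6+1)^{6−1} = 1 · 16807 = 16807 (Konheim–Weiss)
Example (1,6,1,6,3,6) → sorted (1,1,3,6,6,6): b_4=6>4, not a PF.
6^6 − 16807 = 46656 − 16807 = 29849

29849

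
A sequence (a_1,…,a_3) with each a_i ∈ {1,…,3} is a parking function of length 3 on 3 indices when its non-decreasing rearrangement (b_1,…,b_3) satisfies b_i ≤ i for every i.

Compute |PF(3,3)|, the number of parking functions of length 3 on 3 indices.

16

#PF = (3+1−3)·(3+1)^{3−1} = 1×16 = 16 [KW]
One tuple (2,1,2) → sorted (1,2,2): b_i ≤ i ∀i, a PF.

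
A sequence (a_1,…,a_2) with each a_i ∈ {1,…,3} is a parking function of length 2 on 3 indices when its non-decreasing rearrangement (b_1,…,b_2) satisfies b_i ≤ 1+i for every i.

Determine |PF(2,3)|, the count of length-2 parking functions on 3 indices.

|PF| = 2·4^1 = 2·4 = 8 (Pollak)
E.g. (1,1) → sorted (1,1): b_i ≤ 1+i ∀i, a PF.

8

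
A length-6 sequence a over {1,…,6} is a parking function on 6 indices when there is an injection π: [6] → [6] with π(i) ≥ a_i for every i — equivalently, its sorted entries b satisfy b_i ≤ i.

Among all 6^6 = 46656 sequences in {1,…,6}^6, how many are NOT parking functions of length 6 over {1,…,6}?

#PF = (6−6+1)·(6+1)^(6−1) = 1 · 16807 = 16807 (Pollak)
E.g. (5,4,6,6,5,1) → sorted (1,4,5,5,6,6): b_2=4>2, not a PF.
So 46656 − 16807 = 29849 fail.

29849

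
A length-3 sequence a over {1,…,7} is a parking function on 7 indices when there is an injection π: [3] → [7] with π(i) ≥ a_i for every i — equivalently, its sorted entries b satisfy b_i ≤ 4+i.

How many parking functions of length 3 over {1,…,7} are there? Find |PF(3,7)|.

320

|PF(3,7)| = (8−3)·8^(3−1) = 5×64 = 320 [KW]
One tuple (1,2,3) → sorted (1,2,3): b_i ≤ 4+i ∀i, a PF.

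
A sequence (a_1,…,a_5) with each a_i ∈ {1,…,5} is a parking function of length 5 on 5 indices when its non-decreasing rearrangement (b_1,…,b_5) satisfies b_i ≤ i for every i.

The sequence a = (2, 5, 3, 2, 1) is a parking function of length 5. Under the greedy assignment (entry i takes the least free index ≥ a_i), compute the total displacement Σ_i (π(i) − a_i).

2

Σπ = 5·6/2 = 15 (π permutes [5]); Σa = 2+5+3+2+1 = 13; disp = 15−13 = 2.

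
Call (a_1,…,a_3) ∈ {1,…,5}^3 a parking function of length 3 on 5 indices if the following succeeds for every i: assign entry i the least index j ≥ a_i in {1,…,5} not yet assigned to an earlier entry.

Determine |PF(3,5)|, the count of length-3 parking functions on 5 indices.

#PF = (6−3)·6^(3−1) = 3×36 = 108
One tuple (3,2,2) → sorted (2,2,3): b_i ≤ 2+i ∀i, a PF.

108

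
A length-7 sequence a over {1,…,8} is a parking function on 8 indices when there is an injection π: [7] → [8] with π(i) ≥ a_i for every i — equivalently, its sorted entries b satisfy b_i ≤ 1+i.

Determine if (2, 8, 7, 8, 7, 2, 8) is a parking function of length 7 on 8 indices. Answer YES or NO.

NO

Order a: b = (2, 2, 7, 7, 8, 8, 8).
  b_1=2 ≤ 2
  b_2=2 ≤ 3
  b_3=7 > 4
  fails at i=3 ⇒ NO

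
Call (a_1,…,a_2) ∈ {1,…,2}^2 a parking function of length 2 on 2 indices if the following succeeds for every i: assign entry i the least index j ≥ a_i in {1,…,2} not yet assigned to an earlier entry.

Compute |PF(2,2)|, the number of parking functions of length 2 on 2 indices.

|PF(2,2)| = 1·3^1 = 1×3 = 3 (Pollak)
E.g. (1,2) → sorted (1,2): b_i ≤ i ∀i, a PF.

3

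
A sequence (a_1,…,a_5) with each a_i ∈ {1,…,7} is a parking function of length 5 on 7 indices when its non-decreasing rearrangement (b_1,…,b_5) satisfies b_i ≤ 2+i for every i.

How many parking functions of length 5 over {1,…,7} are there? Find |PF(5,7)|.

12288

Count = (8−5)·8^(5−1) = 3·4096 = 12288 (Pollak)
E.g. (2,6,5,2,1) → sorted (1,2,2,5,6): b_i ≤ 2+i ∀i, a PF.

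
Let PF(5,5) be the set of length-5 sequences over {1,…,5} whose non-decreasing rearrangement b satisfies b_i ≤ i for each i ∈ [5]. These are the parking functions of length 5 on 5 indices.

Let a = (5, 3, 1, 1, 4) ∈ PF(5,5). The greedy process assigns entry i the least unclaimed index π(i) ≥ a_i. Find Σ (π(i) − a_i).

1

Σπ = 15 ({1..5} each once); Σa = 5+3+1+1+4 = 14; disp = 15−14 = 1.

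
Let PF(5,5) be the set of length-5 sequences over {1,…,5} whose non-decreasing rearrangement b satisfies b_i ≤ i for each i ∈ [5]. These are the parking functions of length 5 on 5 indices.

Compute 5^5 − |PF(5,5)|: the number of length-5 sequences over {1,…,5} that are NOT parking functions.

Count = (6−5)·6^(5−1) = 1·1296 = 1296 (Konheim–Weiss)
E.g. (4,5,5,2,5) → sorted (2,4,5,5,5): b_1=2>1, not a PF.
5^5 − 1296 = 3125 − 1296 = 1829

1829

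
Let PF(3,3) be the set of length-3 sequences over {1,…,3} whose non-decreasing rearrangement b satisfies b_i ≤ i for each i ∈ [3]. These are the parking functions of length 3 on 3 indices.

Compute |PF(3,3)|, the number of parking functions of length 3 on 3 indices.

16

|PF| = 1·4^2 = 1×16 = 16 (Konheim–Weiss)
Check (1,1,3) → sorted (1,1,3): b_i ≤ i ∀i, a PF.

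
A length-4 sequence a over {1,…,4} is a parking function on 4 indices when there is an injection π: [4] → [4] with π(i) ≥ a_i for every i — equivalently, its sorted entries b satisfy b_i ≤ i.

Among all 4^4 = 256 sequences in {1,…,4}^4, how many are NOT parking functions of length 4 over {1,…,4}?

131

|PF(4,4)| = (4−4+1)·(4+1)^(4−1) = 1 · 125 = 125 [KW]
E.g. (1,4,4,4) → sorted (1,4,4,4): b_2=4>2, not a PF.
4^4 − 125 = 256 − 125 = 131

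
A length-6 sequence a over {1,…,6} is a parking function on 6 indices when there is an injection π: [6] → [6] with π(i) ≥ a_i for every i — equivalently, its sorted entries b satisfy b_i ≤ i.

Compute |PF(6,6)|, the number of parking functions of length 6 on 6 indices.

16807

#PF = 1·7^5 = 1×16807 = 16807 [KW]
One tuple (3,4,5,2,1,6) → sorted (1,2,3,4,5,6): b_i ≤ i ∀i, a PF.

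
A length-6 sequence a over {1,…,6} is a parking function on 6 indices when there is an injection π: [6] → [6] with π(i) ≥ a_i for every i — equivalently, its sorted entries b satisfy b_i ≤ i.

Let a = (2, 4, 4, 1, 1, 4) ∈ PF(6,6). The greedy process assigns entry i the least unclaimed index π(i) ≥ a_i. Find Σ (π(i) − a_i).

5

Σπ = 6·7/2 = 21 (π permutes [6]); Σa = 2+4+4+1+1+4 = 16; disp = 21−16 = 5.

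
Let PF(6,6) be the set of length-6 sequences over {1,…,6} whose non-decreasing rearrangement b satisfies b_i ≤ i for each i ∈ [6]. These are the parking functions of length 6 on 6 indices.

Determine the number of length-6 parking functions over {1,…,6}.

16807

|PF(6,6)| = (6+1−6)·(6+1)^{6−1} = 1·16807 = 16807 (Pollak)
Example (2,3,1,4,1,1) → sorted (1,1,1,2,3,4): b_i ≤ i ∀i, a PF.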